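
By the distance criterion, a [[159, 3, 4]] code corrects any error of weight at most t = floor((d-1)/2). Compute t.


Code parameters: [[159, 3, 4]], distance d = 4.
Number of correctable errors = floor((d-1)/2)
= floor((4 - 1)/2)
= floor(3/2)
= 1

1


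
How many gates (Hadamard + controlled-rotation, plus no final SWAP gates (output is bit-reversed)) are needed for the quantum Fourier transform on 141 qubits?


Hadamard gates: 141
Controlled rotations: n*(n-1)/2 = 141*140/2 = 9870
SWAP gates: 0 (omitted)
Total = 141 + 9870
= 10011

10011


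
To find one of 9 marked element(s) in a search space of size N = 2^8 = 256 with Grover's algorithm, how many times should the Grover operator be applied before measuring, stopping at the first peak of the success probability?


After j Grover iterations the success probability is P(j) = sin^2((2j+1)*theta), where sin(theta) = sqrt(k/N).
N = 2^8 = 256, k = 9
sin(theta) = sqrt(k/N) = 0.1875
theta = arcsin(sqrt(k/N)) = 0.1886163862 rad
P(j) reaches its first maximum when (2j+1)*theta is as close as possible to pi/2, i.e. j = round(pi/(4*theta) - 1/2).
pi/(4*theta) - 1/2 = 3.6640
(For comparison, the common estimate pi/4 * sqrt(N/k) = 4.1888; the exact maximiser is used here.)
Optimal iterations = 4

4


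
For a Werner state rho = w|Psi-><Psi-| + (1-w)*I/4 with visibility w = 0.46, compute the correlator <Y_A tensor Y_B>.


|Psi-> = (|01> - |10>)/sqrt(2)
For the pure Bell state, <Y_A Y_B> = -1 (Bell-state Pauli correlator).
The maximally-mixed part I/4 has tr(I/4 * P tensor P) = 0 for any traceless Pauli P.
So <Y_A Y_B>_rho = w * (-1) + (1 - w) * 0
= 0.46 * (-1)
= -0.4600

-0.4600


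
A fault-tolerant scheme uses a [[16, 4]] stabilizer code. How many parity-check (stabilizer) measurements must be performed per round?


For an [[n,k]] stabilizer code:
Number of stabilizer generators = n - k
= 16 - 4
= 12

12


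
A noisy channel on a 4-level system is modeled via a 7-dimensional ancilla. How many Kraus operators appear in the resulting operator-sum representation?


Tracing out the environment in an orthonormal basis {|i>_E} gives Kraus operators K_i = <i|_E U |0>_E.
Number of Kraus operators = dim(H_env) = d_env
= 7

7


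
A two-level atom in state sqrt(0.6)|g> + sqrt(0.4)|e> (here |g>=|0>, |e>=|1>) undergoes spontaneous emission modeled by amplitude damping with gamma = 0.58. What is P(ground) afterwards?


For amplitude damping with parameter gamma on state sqrt(a)|0> + sqrt(b)|1>:
alpha^2 = 0.6, beta^2 = 0.4
P(|0>) = alpha^2 + gamma * beta^2
= 0.6 + 0.58 * 0.4
= 0.6 + 0.2320
= 0.8320

0.8320


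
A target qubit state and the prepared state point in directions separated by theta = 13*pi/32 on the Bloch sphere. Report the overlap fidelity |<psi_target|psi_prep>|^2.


For states separated by angle theta on Bloch sphere:
F = cos^2(theta/2)
theta = 13*pi/32 = 1.2763
theta/2 = 0.6381
cos(theta/2) = 0.8032
F = 0.6451

0.6451


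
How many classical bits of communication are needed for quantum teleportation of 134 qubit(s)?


Quantum teleportation requires 2 classical bits per qubit teleported.
134 qubit(s) -> 2 * 134 = 268 classical bits

268


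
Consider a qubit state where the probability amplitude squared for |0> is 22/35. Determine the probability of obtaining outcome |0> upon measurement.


|alpha|^2 = 22/35 = 0.6286
|beta|^2 = 1 - 22/35 = 13/35 = 0.3714
P(|0>) = |alpha|^2 = 0.6286

0.6286


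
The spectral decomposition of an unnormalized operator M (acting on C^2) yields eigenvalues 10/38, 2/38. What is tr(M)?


tr(M) = sum of eigenvalues
= 10/38 + 2/38
= 12/38
= 0.3158

0.3158


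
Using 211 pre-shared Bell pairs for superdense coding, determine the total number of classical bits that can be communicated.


Superdense coding allows 2 classical bits per shared entangled pair.
211 pair(s) -> 2 * 211 = 422 classical bits

422


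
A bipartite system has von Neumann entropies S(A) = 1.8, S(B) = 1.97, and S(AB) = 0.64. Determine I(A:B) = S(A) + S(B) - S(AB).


I(A:B) = S(A) + S(B) - S(AB)
= 1.8 + 1.97 - 0.64
= 3.1300

3.1300


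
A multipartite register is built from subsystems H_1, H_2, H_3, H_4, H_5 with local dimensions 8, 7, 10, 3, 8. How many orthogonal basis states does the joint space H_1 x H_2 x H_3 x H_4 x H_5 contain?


dim(H_1 x H_2 x H_3 x H_4 x H_5) = 8 * 7 * 10 * 3 * 8
= 56 * 10 * 3 * 8
= 560 * 3 * 8
= 1680 * 8
= 13440

13440


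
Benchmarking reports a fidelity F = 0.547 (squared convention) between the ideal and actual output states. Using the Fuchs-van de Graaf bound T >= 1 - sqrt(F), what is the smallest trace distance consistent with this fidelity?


Fuchs-van de Graaf (squared-fidelity convention): 1 - sqrt(F) <= T <= sqrt(1 - F).
Lower bound: T >= 1 - sqrt(F)
sqrt(F) = sqrt(0.547) = 0.7396
T >= 1 - 0.7396
T >= 0.2604

0.2604


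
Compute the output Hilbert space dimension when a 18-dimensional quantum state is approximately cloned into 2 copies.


Output space = H^(tensor 2) where dim(H) = 18
dim = 18^2
= 324

324


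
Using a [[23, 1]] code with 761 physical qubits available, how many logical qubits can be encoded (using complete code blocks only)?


Each code block uses 23 physical qubits for 1 logical qubit(s).
Number of complete blocks = floor(761 / 23) = 33
Logical qubits = 33 * 1
= 33

33


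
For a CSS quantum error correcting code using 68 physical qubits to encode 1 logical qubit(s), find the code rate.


Code rate R = k/n
= 1/68
= 0.0147

0.0147


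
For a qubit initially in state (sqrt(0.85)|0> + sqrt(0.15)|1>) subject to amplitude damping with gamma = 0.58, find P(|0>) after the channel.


For amplitude damping with parameter gamma on state sqrt(a)|0> + sqrt(b)|1>:
alpha^2 = 0.85, beta^2 = 0.15
P(|0>) = alpha^2 + gamma * beta^2
= 0.85 + 0.58 * 0.15
= 0.85 + 0.0870
= 0.9370

0.9370


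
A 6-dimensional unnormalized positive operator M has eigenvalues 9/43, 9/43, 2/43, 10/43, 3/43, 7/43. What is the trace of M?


tr(M) = sum of eigenvalues
= 9/43 + 9/43 + 2/43 + 10/43 + 3/43 + 7/43
= 40/43
= 0.9302

0.9302


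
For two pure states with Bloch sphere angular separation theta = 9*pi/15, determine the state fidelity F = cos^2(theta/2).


For states separated by angle theta on Bloch sphere:
F = cos^2(theta/2)
theta = 9*pi/15 = 1.8850
theta/2 = 0.9425
cos(theta/2) = 0.5878
F = 0.3455

0.3455


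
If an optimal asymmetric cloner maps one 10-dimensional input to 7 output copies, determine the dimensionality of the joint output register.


Output space = H^(tensor 7) where dim(H) = 10
dim = 10^7
= 100 (after 2 factors)
= 1000 (after 3 factors)
= 10000 (after 4 factors)
= 100000 (after 5 factors)
= 1000000 (after 6 factors)
= 10000000 (after 7 factors)
= 10000000

10000000


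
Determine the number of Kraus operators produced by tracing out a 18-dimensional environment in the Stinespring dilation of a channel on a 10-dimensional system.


Tracing out the environment in an orthonormal basis {|i>_E} gives Kraus operators K_i = <i|_E U |0>_E.
Number of Kraus operators = dim(H_env) = d_env
= 18

18


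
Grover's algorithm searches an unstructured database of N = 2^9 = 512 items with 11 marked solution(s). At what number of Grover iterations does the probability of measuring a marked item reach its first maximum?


After j Grover iterations the success probability is P(j) = sin^2((2j+1)*theta), where sin(theta) = sqrt(k/N).
N = 2^9 = 512, k = 11
sin(theta) = sqrt(k/N) = 0.1465754925
theta = arcsin(sqrt(k/N)) = 0.1471054797 rad
P(j) reaches its first maximum when (2j+1)*theta is as close as possible to pi/2, i.e. j = round(pi/(4*theta) - 1/2).
pi/(4*theta) - 1/2 = 4.8390
(For comparison, the common estimate pi/4 * sqrt(N/k) = 5.3583; the exact maximiser is used here.)
Optimal iterations = 5

5


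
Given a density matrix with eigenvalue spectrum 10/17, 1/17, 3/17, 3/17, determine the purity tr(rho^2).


tr(rho^2) = sum of eigenvalues squared
= (10/17)^2 + (1/17)^2 + (3/17)^2 + (3/17)^2
= (100 + 1 + 9 + 9) / 289
= 119/289
= 0.4118

0.4118


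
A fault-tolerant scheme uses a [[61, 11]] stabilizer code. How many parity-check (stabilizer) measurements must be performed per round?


For an [[n,k]] stabilizer code:
Number of stabilizer generators = n - k
= 61 - 11
= 50

50


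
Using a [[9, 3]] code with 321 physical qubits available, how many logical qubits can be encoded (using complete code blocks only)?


Each code block uses 9 physical qubits for 3 logical qubit(s).
Number of complete blocks = floor(321 / 9) = 35
Logical qubits = 35 * 3
= 105

105


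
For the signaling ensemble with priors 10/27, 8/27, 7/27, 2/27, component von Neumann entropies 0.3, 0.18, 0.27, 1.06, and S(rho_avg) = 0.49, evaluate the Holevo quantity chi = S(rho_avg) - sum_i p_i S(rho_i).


chi = S(rho) - sum_i p_i * S(rho_i)
Weighted entropy = 10/27 * 0.3 + 8/27 * 0.18 + 7/27 * 0.27 + 2/27 * 1.06
= 0.3130
chi = 0.49 - 0.3130
= 0.1770

0.1770


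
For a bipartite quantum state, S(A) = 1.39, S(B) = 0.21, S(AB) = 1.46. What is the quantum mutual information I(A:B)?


I(A:B) = S(A) + S(B) - S(AB)
= 1.39 + 0.21 - 1.46
= 0.1400

0.1400


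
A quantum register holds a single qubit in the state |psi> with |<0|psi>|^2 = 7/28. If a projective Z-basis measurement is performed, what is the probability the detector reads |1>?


|alpha|^2 = 7/28 = 0.2500
|beta|^2 = 1 - 7/28 = 21/28 = 0.7500
P(|1>) = |beta|^2 = 0.7500

0.7500


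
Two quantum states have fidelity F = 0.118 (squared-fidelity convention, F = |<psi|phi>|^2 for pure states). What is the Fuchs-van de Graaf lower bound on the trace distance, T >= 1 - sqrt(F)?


Fuchs-van de Graaf (squared-fidelity convention): 1 - sqrt(F) <= T <= sqrt(1 - F).
Lower bound: T >= 1 - sqrt(F)
sqrt(F) = sqrt(0.118) = 0.3435
T >= 1 - 0.3435
T >= 0.6565

0.6565


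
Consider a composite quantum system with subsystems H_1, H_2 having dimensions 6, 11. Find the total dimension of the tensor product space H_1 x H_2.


dim(H_1 x H_2) = 6 * 11
= 66

66


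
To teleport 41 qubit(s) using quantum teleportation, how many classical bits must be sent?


Quantum teleportation requires 2 classical bits per qubit teleported.
41 qubit(s) -> 2 * 41 = 82 classical bits

82


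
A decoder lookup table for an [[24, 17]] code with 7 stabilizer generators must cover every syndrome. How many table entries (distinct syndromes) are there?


Each stabilizer generator gives a binary (+1 or -1) measurement outcome.
With 7 independent generators:
Total syndromes = 2^7
= 128

128


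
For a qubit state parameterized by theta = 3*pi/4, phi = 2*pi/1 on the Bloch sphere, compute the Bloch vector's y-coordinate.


theta = 2.3562, phi = 6.2832
r_y = sin(theta)*sin(phi) = 0.7071 * 0.0000
r_y = 0.0000

0.0000


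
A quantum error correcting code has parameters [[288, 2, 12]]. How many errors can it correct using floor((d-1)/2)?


Code parameters: [[288, 2, 12]], distance d = 12.
Number of correctable errors = floor((d-1)/2)
= floor((12 - 1)/2)
= floor(11/2)
= 5

5


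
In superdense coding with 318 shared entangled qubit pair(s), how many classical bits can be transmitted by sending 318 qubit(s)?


Superdense coding allows 2 classical bits per shared entangled pair.
318 pair(s) -> 2 * 318 = 636 classical bits

636


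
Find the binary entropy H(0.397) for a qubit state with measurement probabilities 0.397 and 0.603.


S = -p*log2(p) - (1-p)*log2(1-p)
p = 0.3970, 1-p = 0.6030
= -0.3970 * log2(0.3970) - 0.6030 * log2(0.6030)
= -(-0.5291) - (-0.4401)
= 0.9692

0.9692


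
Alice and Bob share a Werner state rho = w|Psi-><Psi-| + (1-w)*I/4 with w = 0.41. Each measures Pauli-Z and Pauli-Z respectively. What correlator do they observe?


|Psi-> = (|01> - |10>)/sqrt(2)
For the pure Bell state, <Z_A Z_B> = -1 (Bell-state Pauli correlator).
The maximally-mixed part I/4 has tr(I/4 * P tensor P) = 0 for any traceless Pauli P.
So <Z_A Z_B>_rho = w * (-1) + (1 - w) * 0
= 0.41 * (-1)
= -0.4100

-0.4100


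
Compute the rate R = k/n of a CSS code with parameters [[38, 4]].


Code rate R = k/n
= 4/38
= 0.1053

0.1053


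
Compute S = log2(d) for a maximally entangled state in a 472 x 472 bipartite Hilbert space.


For a maximally entangled state in d x d:
S = log2(d) = log2(472)
= 8.8826

8.8826


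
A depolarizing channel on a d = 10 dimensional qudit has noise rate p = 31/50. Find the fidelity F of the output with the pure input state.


F = (1-p) + p/d
= (1 - 0.6200) + 0.6200/10
= 0.3800 + 0.0620
= 0.4420

0.4420


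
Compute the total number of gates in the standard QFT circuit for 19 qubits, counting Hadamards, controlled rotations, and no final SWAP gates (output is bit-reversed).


Hadamard gates: 19
Controlled rotations: n*(n-1)/2 = 19*18/2 = 171
SWAP gates: 0 (omitted)
Total = 19 + 171
= 190

190


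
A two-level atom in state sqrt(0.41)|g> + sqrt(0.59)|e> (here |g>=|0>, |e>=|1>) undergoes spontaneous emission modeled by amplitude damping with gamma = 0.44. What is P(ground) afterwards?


For amplitude damping with parameter gamma on state sqrt(a)|0> + sqrt(b)|1>:
alpha^2 = 0.41, beta^2 = 0.59
P(|0>) = alpha^2 + gamma * beta^2
= 0.41 + 0.44 * 0.59
= 0.41 + 0.2596
= 0.6696

0.6696


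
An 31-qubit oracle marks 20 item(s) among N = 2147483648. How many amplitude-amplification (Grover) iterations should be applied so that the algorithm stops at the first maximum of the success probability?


After j Grover iterations the success probability is P(j) = sin^2((2j+1)*theta), where sin(theta) = sqrt(k/N).
N = 2^31 = 2147483648, k = 20
sin(theta) = sqrt(k/N) = 9.650505555e-05
theta = arcsin(sqrt(k/N)) = 9.65050557e-05 rad
P(j) reaches its first maximum when (2j+1)*theta is as close as possible to pi/2, i.e. j = round(pi/(4*theta) - 1/2).
pi/(4*theta) - 1/2 = 8137.9147
(For comparison, the common estimate pi/4 * sqrt(N/k) = 8138.4147; the exact maximiser is used here.)
Optimal iterations = 8138

8138


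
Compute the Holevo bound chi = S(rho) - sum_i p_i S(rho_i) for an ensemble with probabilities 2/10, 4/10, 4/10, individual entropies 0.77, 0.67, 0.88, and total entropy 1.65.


chi = S(rho) - sum_i p_i * S(rho_i)
Weighted entropy = 2/10 * 0.77 + 4/10 * 0.67 + 4/10 * 0.88
= 0.7740
chi = 1.65 - 0.7740
= 0.8760

0.8760


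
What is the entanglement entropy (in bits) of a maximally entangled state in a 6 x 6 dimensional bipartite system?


For a maximally entangled state in d x d:
S = log2(d) = log2(6)
= 2.5850

2.5850


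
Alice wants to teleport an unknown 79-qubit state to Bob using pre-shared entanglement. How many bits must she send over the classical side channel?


Quantum teleportation requires 2 classical bits per qubit teleported.
79 qubit(s) -> 2 * 79 = 158 classical bits

158


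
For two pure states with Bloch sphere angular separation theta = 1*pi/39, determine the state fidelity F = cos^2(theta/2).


For states separated by angle theta on Bloch sphere:
F = cos^2(theta/2)
theta = 1*pi/39 = 0.0806
theta/2 = 0.0403
cos(theta/2) = 0.9992
F = 0.9984

0.9984


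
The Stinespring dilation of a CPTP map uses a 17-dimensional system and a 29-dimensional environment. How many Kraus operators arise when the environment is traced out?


Tracing out the environment in an orthonormal basis {|i>_E} gives Kraus operators K_i = <i|_E U |0>_E.
Number of Kraus operators = dim(H_env) = d_env
= 29

29


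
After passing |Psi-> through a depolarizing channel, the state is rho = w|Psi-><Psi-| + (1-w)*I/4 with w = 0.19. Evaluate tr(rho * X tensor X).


|Psi-> = (|01> - |10>)/sqrt(2)
For the pure Bell state, <X_A X_B> = -1 (Bell-state Pauli correlator).
The maximally-mixed part I/4 has tr(I/4 * P tensor P) = 0 for any traceless Pauli P.
So <X_A X_B>_rho = w * (-1) + (1 - w) * 0
= 0.19 * (-1)
= -0.1900

-0.1900


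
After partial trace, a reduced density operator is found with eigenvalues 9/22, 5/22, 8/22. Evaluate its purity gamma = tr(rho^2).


tr(rho^2) = sum of eigenvalues squared
= (9/22)^2 + (5/22)^2 + (8/22)^2
= (81 + 25 + 64) / 484
= 170/484
= 0.3512

0.3512


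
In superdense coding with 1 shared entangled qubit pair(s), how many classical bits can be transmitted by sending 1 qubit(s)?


Superdense coding allows 2 classical bits per shared entangled pair.
1 pair(s) -> 2 * 1 = 2 classical bits

2


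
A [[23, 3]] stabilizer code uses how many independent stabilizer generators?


For an [[n,k]] stabilizer code:
Number of stabilizer generators = n - k
= 23 - 3
= 20

20


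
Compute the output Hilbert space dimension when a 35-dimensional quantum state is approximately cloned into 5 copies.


Output space = H^(tensor 5) where dim(H) = 35
dim = 35^5
= 1225 (after 2 factors)
= 42875 (after 3 factors)
= 1500625 (after 4 factors)
= 52521875 (after 5 factors)
= 52521875

52521875


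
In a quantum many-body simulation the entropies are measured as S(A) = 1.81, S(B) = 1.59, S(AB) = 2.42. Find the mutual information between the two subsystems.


I(A:B) = S(A) + S(B) - S(AB)
= 1.81 + 1.59 - 2.42
= 0.9800

0.9800


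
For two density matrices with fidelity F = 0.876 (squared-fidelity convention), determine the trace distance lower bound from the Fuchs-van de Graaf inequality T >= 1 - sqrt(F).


Fuchs-van de Graaf (squared-fidelity convention): 1 - sqrt(F) <= T <= sqrt(1 - F).
Lower bound: T >= 1 - sqrt(F)
sqrt(F) = sqrt(0.876) = 0.9359
T >= 1 - 0.9359
T >= 0.0641

0.0641


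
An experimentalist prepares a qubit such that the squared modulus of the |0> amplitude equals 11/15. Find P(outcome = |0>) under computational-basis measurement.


|alpha|^2 = 11/15 = 0.7333
|beta|^2 = 1 - 11/15 = 4/15 = 0.2667
P(|0>) = |alpha|^2 = 0.7333

0.7333


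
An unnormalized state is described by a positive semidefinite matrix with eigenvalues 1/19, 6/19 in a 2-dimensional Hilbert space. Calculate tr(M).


tr(M) = sum of eigenvalues
= 1/19 + 6/19
= 7/19
= 0.3684

0.3684


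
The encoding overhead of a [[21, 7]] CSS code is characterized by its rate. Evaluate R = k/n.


Code rate R = k/n
= 7/21
= 0.3333

0.3333


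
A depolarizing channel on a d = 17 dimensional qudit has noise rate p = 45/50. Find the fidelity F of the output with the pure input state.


F = (1-p) + p/d
= (1 - 0.9000) + 0.9000/17
= 0.1000 + 0.0529
= 0.1529

0.1529


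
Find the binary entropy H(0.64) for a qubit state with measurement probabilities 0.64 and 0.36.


S = -p*log2(p) - (1-p)*log2(1-p)
p = 0.6400, 1-p = 0.3600
= -0.6400 * log2(0.6400) - 0.3600 * log2(0.3600)
= -(-0.4121) - (-0.5306)
= 0.9427

0.9427


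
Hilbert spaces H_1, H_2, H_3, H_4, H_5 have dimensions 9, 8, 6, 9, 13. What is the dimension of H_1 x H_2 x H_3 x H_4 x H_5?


dim(H_1 x H_2 x H_3 x H_4 x H_5) = 9 * 8 * 6 * 9 * 13
= 72 * 6 * 9 * 13
= 432 * 9 * 13
= 3888 * 13
= 50544

50544


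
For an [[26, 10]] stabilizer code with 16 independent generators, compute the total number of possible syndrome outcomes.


Each stabilizer generator gives a binary (+1 or -1) measurement outcome.
With 16 independent generators:
Total syndromes = 2^16
= 65536

65536


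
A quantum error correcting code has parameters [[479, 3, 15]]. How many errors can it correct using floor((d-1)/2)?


Code parameters: [[479, 3, 15]], distance d = 15.
Number of correctable errors = floor((d-1)/2)
= floor((15 - 1)/2)
= floor(14/2)
= 7

7


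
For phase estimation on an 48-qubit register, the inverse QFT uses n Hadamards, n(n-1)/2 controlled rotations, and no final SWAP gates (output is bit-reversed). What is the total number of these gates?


Hadamard gates: 48
Controlled rotations: n*(n-1)/2 = 48*47/2 = 1128
SWAP gates: 0 (omitted)
Total = 48 + 1128
= 1176

1176


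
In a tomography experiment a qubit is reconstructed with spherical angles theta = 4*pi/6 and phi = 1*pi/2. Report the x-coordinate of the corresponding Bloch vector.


theta = 2.0944, phi = 1.5708
r_x = sin(theta)*cos(phi) = 0.8660 * 0.0000
r_x = 0.0000

0.0000


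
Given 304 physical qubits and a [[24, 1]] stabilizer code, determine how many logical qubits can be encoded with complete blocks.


Each code block uses 24 physical qubits for 1 logical qubit(s).
Number of complete blocks = floor(304 / 24) = 12
Logical qubits = 12 * 1
= 12

12


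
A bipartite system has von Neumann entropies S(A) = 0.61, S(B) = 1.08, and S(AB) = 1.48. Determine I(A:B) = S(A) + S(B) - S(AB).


I(A:B) = S(A) + S(B) - S(AB)
= 0.61 + 1.08 - 1.48
= 0.2100

0.2100


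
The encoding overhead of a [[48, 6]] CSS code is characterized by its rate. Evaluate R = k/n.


Code rate R = k/n
= 6/48
= 0.1250

0.1250


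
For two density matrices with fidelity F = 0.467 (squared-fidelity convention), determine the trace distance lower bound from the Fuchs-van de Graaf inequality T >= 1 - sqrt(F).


Fuchs-van de Graaf (squared-fidelity convention): 1 - sqrt(F) <= T <= sqrt(1 - F).
Lower bound: T >= 1 - sqrt(F)
sqrt(F) = sqrt(0.467) = 0.6834
T >= 1 - 0.6834
T >= 0.3166

0.3166


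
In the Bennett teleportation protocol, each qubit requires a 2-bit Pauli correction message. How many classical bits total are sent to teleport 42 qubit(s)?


Quantum teleportation requires 2 classical bits per qubit teleported.
42 qubit(s) -> 2 * 42 = 84 classical bits

84


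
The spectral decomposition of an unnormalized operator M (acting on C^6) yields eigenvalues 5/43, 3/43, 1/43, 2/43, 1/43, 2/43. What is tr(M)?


tr(M) = sum of eigenvalues
= 5/43 + 3/43 + 1/43 + 2/43 + 1/43 + 2/43
= 14/43
= 0.3256

0.3256


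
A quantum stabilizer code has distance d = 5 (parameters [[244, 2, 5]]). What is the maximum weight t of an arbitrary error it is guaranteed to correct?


Code parameters: [[244, 2, 5]], distance d = 5.
Number of correctable errors = floor((d-1)/2)
= floor((5 - 1)/2)
= floor(4/2)
= 2

2


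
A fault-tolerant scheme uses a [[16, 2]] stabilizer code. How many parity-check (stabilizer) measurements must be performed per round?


For an [[n,k]] stabilizer code:
Number of stabilizer generators = n - k
= 16 - 2
= 14

14


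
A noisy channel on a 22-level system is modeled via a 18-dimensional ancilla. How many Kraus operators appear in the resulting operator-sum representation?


Tracing out the environment in an orthonormal basis {|i>_E} gives Kraus operators K_i = <i|_E U |0>_E.
Number of Kraus operators = dim(H_env) = d_env
= 18

18


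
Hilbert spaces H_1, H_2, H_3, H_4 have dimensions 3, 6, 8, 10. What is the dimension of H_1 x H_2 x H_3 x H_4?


dim(H_1 x H_2 x H_3 x H_4) = 3 * 6 * 8 * 10
= 18 * 8 * 10
= 144 * 10
= 1440

1440


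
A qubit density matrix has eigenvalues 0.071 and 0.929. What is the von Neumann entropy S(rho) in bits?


S = -p*log2(p) - (1-p)*log2(1-p)
p = 0.0710, 1-p = 0.9290
= -0.0710 * log2(0.0710) - 0.9290 * log2(0.9290)
= -(-0.2709) - (-0.0987)
= 0.3696

0.3696


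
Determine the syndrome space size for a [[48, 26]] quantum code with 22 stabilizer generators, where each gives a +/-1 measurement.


Each stabilizer generator gives a binary (+1 or -1) measurement outcome.
With 22 independent generators:
Total syndromes = 2^22
= 4194304

4194304


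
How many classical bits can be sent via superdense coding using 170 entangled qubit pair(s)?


Superdense coding allows 2 classical bits per shared entangled pair.
170 pair(s) -> 2 * 170 = 340 classical bits

340


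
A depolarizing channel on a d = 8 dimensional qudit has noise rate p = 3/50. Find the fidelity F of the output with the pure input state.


F = (1-p) + p/d
= (1 - 0.0600) + 0.0600/8
= 0.9400 + 0.0075
= 0.9475

0.9475


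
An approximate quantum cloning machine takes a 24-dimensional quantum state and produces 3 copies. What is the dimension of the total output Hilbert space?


Output space = H^(tensor 3) where dim(H) = 24
dim = 24^3
= 576 (after 2 factors)
= 13824 (after 3 factors)
= 13824

13824


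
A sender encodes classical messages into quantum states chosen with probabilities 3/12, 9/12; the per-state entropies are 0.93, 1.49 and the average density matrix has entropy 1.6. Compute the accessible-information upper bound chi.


chi = S(rho) - sum_i p_i * S(rho_i)
Weighted entropy = 3/12 * 0.93 + 9/12 * 1.49
= 1.3500
chi = 1.6 - 1.3500
= 0.2500

0.2500


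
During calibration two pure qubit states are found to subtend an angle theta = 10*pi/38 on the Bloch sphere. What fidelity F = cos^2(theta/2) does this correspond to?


For states separated by angle theta on Bloch sphere:
F = cos^2(theta/2)
theta = 10*pi/38 = 0.8267
theta/2 = 0.4134
cos(theta/2) = 0.9158
F = 0.8386

0.8386


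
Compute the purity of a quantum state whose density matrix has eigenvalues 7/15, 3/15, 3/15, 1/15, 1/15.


tr(rho^2) = sum of eigenvalues squared
= (7/15)^2 + (3/15)^2 + (3/15)^2 + (1/15)^2 + (1/15)^2
= (49 + 9 + 9 + 1 + 1) / 225
= 69/225
= 0.3067

0.3067


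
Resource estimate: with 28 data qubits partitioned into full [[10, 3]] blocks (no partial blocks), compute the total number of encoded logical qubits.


Each code block uses 10 physical qubits for 3 logical qubit(s).
Number of complete blocks = floor(28 / 10) = 2
Logical qubits = 2 * 3
= 6

6


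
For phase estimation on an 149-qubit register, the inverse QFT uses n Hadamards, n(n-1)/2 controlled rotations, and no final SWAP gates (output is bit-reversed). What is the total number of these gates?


Hadamard gates: 149
Controlled rotations: n*(n-1)/2 = 149*148/2 = 11026
SWAP gates: 0 (omitted)
Total = 149 + 11026
= 11175

11175


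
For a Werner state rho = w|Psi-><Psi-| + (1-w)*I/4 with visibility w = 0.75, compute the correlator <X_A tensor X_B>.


|Psi-> = (|01> - |10>)/sqrt(2)
For the pure Bell state, <X_A X_B> = -1 (Bell-state Pauli correlator).
The maximally-mixed part I/4 has tr(I/4 * P tensor P) = 0 for any traceless Pauli P.
So <X_A X_B>_rho = w * (-1) + (1 - w) * 0
= 0.75 * (-1)
= -0.7500

-0.7500


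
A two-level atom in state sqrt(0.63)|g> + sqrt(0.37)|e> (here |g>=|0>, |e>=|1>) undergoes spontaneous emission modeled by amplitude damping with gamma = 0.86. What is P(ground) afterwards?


For amplitude damping with parameter gamma on state sqrt(a)|0> + sqrt(b)|1>:
alpha^2 = 0.63, beta^2 = 0.37
P(|0>) = alpha^2 + gamma * beta^2
= 0.63 + 0.86 * 0.37
= 0.63 + 0.3182
= 0.9482

0.9482


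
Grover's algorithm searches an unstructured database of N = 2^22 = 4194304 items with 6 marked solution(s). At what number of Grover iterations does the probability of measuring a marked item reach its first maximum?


After j Grover iterations the success probability is P(j) = sin^2((2j+1)*theta), where sin(theta) = sqrt(k/N).
N = 2^22 = 4194304, k = 6
sin(theta) = sqrt(k/N) = 0.001196039913
theta = arcsin(sqrt(k/N)) = 0.001196040199 rad
P(j) reaches its first maximum when (2j+1)*theta is as close as possible to pi/2, i.e. j = round(pi/(4*theta) - 1/2).
pi/(4*theta) - 1/2 = 656.1654
(For comparison, the common estimate pi/4 * sqrt(N/k) = 656.6655; the exact maximiser is used here.)
Optimal iterations = 656

656


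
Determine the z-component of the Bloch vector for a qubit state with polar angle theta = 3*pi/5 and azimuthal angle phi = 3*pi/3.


theta = 1.8850, phi = 3.1416
r_z = cos(theta) = -0.3090

-0.3090


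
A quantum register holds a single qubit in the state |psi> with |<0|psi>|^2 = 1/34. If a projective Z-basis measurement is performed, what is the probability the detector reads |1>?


|alpha|^2 = 1/34 = 0.0294
|beta|^2 = 1 - 1/34 = 33/34 = 0.9706
P(|1>) = |beta|^2 = 0.9706

0.9706


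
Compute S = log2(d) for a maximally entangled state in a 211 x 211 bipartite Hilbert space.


For a maximally entangled state in d x d:
S = log2(d) = log2(211)
= 7.7211

7.7211


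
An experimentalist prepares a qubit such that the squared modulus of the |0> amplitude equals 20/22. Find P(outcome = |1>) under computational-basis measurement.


|alpha|^2 = 20/22 = 0.9091
|beta|^2 = 1 - 20/22 = 2/22 = 0.0909
P(|1>) = |beta|^2 = 0.0909

0.0909


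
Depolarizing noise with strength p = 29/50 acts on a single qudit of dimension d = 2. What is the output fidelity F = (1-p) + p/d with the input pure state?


F = (1-p) + p/d
= (1 - 0.5800) + 0.5800/2
= 0.4200 + 0.2900
= 0.7100

0.7100


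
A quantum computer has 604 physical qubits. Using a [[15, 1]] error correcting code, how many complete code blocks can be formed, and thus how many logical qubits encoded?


Each code block uses 15 physical qubits for 1 logical qubit(s).
Number of complete blocks = floor(604 / 15) = 40
Logical qubits = 40 * 1
= 40

40


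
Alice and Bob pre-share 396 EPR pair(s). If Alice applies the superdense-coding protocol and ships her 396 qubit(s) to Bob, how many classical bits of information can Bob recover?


Superdense coding allows 2 classical bits per shared entangled pair.
396 pair(s) -> 2 * 396 = 792 classical bits

792


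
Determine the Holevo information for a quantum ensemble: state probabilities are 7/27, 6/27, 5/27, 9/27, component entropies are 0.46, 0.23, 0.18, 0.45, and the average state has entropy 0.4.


chi = S(rho) - sum_i p_i * S(rho_i)
Weighted entropy = 7/27 * 0.46 + 6/27 * 0.23 + 5/27 * 0.18 + 9/27 * 0.45
= 0.3537
chi = 0.4 - 0.3537
= 0.0463

0.0463


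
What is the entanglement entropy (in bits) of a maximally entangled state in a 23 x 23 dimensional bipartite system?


For a maximally entangled state in d x d:
S = log2(d) = log2(23)
= 4.5236

4.5236


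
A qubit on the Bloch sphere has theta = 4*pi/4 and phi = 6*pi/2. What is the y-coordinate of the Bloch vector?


theta = 3.1416, phi = 9.4248
r_y = sin(theta)*sin(phi) = 0.0000 * 0.0000
r_y = 0.0000

0.0000


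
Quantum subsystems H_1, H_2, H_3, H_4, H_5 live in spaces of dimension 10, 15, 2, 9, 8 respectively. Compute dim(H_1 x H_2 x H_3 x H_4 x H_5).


dim(H_1 x H_2 x H_3 x H_4 x H_5) = 10 * 15 * 2 * 9 * 8
= 150 * 2 * 9 * 8
= 300 * 9 * 8
= 2700 * 8
= 21600

21600


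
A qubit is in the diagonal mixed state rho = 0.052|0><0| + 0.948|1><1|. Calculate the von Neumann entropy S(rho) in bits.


S = -p*log2(p) - (1-p)*log2(1-p)
p = 0.0520, 1-p = 0.9480
= -0.0520 * log2(0.0520) - 0.9480 * log2(0.9480)
= -(-0.2218) - (-0.0730)
= 0.2948

0.2948


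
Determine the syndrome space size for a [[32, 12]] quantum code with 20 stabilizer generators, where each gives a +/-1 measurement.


Each stabilizer generator gives a binary (+1 or -1) measurement outcome.
With 20 independent generators:
Total syndromes = 2^20
= 1048576

1048576


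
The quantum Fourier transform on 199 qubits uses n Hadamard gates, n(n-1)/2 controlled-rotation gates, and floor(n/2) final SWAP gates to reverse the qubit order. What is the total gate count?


Hadamard gates: 199
Controlled rotations: n*(n-1)/2 = 199*198/2 = 19701
SWAP gates: floor(n/2) = floor(199/2) = 99
Total = 199 + 19701 + 99
= 19999

19999


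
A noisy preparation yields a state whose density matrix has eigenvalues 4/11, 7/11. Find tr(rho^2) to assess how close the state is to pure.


tr(rho^2) = sum of eigenvalues squared
= (4/11)^2 + (7/11)^2
= (16 + 49) / 121
= 65/121
= 0.5372

0.5372


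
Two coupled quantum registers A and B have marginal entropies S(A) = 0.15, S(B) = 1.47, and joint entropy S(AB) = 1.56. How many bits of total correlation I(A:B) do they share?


I(A:B) = S(A) + S(B) - S(AB)
= 0.15 + 1.47 - 1.56
= 0.0600

0.0600


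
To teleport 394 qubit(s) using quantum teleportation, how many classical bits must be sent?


Quantum teleportation requires 2 classical bits per qubit teleported.
394 qubit(s) -> 2 * 394 = 788 classical bits

788


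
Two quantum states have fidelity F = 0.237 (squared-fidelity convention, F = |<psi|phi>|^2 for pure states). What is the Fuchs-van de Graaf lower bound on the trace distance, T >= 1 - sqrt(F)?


Fuchs-van de Graaf (squared-fidelity convention): 1 - sqrt(F) <= T <= sqrt(1 - F).
Lower bound: T >= 1 - sqrt(F)
sqrt(F) = sqrt(0.237) = 0.4868
T >= 1 - 0.4868
T >= 0.5132

0.5132


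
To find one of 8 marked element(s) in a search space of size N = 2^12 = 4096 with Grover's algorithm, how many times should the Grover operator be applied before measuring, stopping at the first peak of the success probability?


After j Grover iterations the success probability is P(j) = sin^2((2j+1)*theta), where sin(theta) = sqrt(k/N).
N = 2^12 = 4096, k = 8
sin(theta) = sqrt(k/N) = 0.04419417382
theta = arcsin(sqrt(k/N)) = 0.04420857261 rad
P(j) reaches its first maximum when (2j+1)*theta is as close as possible to pi/2, i.e. j = round(pi/(4*theta) - 1/2).
pi/(4*theta) - 1/2 = 17.2657
(For comparison, the common estimate pi/4 * sqrt(N/k) = 17.7715; the exact maximiser is used here.)
Optimal iterations = 17

17


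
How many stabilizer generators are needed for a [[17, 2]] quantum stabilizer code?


For an [[n,k]] stabilizer code:
Number of stabilizer generators = n - k
= 17 - 2
= 15

15


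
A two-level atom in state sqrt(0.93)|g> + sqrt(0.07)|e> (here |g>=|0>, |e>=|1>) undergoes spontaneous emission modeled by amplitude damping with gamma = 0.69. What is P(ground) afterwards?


For amplitude damping with parameter gamma on state sqrt(a)|0> + sqrt(b)|1>:
alpha^2 = 0.93, beta^2 = 0.07
P(|0>) = alpha^2 + gamma * beta^2
= 0.93 + 0.69 * 0.07
= 0.93 + 0.0483
= 0.9783

0.9783


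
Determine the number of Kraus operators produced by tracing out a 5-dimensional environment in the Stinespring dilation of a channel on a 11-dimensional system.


Tracing out the environment in an orthonormal basis {|i>_E} gives Kraus operators K_i = <i|_E U |0>_E.
Number of Kraus operators = dim(H_env) = d_env
= 5

5


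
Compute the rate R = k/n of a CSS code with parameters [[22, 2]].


Code rate R = k/n
= 2/22
= 0.0909

0.0909


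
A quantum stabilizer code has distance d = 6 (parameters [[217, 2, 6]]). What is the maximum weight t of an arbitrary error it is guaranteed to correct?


Code parameters: [[217, 2, 6]], distance d = 6.
Number of correctable errors = floor((d-1)/2)
= floor((6 - 1)/2)
= floor(5/2)
= 2

2


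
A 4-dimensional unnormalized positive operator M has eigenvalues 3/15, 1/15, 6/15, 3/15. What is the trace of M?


tr(M) = sum of eigenvalues
= 3/15 + 1/15 + 6/15 + 3/15
= 13/15
= 0.8667

0.8667


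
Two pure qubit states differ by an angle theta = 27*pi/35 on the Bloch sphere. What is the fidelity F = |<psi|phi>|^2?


For states separated by angle theta on Bloch sphere:
F = cos^2(theta/2)
theta = 27*pi/35 = 2.4235
theta/2 = 1.2118
cos(theta/2) = 0.3514
F = 0.1235

0.1235


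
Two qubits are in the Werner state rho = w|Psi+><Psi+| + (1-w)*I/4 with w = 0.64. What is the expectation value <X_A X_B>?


|Psi+> = (|01> + |10>)/sqrt(2)
For the pure Bell state, <X_A X_B> = +1 (Bell-state Pauli correlator).
The maximally-mixed part I/4 has tr(I/4 * P tensor P) = 0 for any traceless Pauli P.
So <X_A X_B>_rho = w * (+1) + (1 - w) * 0
= 0.64 * (+1)
= 0.6400

0.6400


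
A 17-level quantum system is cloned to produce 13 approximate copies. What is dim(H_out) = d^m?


Output space = H^(tensor 13) where dim(H) = 17
dim = 17^13
= 289 (after 2 factors)
= 4913 (after 3 factors)
= 83521 (after 4 factors)
= 1419857 (after 5 factors)
= 24137569 (after 6 factors)
= 410338673 (after 7 factors)
= 6975757441 (after 8 factors)
= 118587876497 (after 9 factors)
= 2015993900449 (after 10 factors)
= 34271896307633 (after 11 factors)
= 582622237229761 (after 12 factors)
= 9904578032905937 (after 13 factors)
= 9904578032905937

9904578032905937


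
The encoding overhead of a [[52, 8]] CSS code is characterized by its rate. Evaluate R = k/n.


Code rate R = k/n
= 8/52
= 0.1538

0.1538


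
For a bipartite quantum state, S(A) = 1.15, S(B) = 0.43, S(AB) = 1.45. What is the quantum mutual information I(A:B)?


I(A:B) = S(A) + S(B) - S(AB)
= 1.15 + 0.43 - 1.45
= 0.1300

0.1300


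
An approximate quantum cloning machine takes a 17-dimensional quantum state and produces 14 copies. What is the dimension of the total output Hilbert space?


Output space = H^(tensor 14) where dim(H) = 17
dim = 17^14
= 289 (after 2 factors)
= 4913 (after 3 factors)
= 83521 (after 4 factors)
= 1419857 (after 5 factors)
= 24137569 (after 6 factors)
= 410338673 (after 7 factors)
= 6975757441 (after 8 factors)
= 118587876497 (after 9 factors)
= 2015993900449 (after 10 factors)
= 34271896307633 (after 11 factors)
= 582622237229761 (after 12 factors)
= 9904578032905937 (after 13 factors)
= 168377826559400929 (after 14 factors)
= 168377826559400929

168377826559400929


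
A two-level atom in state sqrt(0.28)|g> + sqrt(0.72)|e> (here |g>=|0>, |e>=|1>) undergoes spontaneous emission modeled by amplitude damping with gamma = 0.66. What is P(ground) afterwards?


For amplitude damping with parameter gamma on state sqrt(a)|0> + sqrt(b)|1>:
alpha^2 = 0.28, beta^2 = 0.72
P(|0>) = alpha^2 + gamma * beta^2
= 0.28 + 0.66 * 0.72
= 0.28 + 0.4752
= 0.7552

0.7552


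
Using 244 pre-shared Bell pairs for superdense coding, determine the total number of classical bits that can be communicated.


Superdense coding allows 2 classical bits per shared entangled pair.
244 pair(s) -> 2 * 244 = 488 classical bits

488


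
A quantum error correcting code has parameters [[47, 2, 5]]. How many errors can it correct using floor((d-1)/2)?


Code parameters: [[47, 2, 5]], distance d = 5.
Number of correctable errors = floor((d-1)/2)
= floor((5 - 1)/2)
= floor(4/2)
= 2

2


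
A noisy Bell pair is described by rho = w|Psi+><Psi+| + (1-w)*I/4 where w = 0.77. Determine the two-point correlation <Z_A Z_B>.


|Psi+> = (|01> + |10>)/sqrt(2)
For the pure Bell state, <Z_A Z_B> = -1 (Bell-state Pauli correlator).
The maximally-mixed part I/4 has tr(I/4 * P tensor P) = 0 for any traceless Pauli P.
So <Z_A Z_B>_rho = w * (-1) + (1 - w) * 0
= 0.77 * (-1)
= -0.7700

-0.7700


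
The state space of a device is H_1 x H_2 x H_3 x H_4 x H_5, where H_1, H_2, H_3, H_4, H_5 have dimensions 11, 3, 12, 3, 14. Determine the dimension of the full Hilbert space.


dim(H_1 x H_2 x H_3 x H_4 x H_5) = 11 * 3 * 12 * 3 * 14
= 33 * 12 * 3 * 14
= 396 * 3 * 14
= 1188 * 14
= 16632

16632


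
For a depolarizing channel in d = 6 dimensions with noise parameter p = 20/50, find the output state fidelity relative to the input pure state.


F = (1-p) + p/d
= (1 - 0.4000) + 0.4000/6
= 0.6000 + 0.0667
= 0.6667

0.6667


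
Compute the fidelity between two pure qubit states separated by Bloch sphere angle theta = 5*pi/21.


For states separated by angle theta on Bloch sphere:
F = cos^2(theta/2)
theta = 5*pi/21 = 0.7480
theta/2 = 0.3740
cos(theta/2) = 0.9309
F = 0.8665

0.8665


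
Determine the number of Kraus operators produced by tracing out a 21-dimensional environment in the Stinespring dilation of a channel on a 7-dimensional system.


Tracing out the environment in an orthonormal basis {|i>_E} gives Kraus operators K_i = <i|_E U |0>_E.
Number of Kraus operators = dim(H_env) = d_env
= 21

21


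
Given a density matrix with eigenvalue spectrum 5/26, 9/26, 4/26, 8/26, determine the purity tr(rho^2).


tr(rho^2) = sum of eigenvalues squared
= (5/26)^2 + (9/26)^2 + (4/26)^2 + (8/26)^2
= (25 + 81 + 16 + 64) / 676
= 186/676
= 0.2751

0.2751


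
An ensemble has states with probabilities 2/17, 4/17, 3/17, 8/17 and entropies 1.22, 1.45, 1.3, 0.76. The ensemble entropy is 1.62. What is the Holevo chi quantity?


chi = S(rho) - sum_i p_i * S(rho_i)
Weighted entropy = 2/17 * 1.22 + 4/17 * 1.45 + 3/17 * 1.3 + 8/17 * 0.76
= 1.0718
chi = 1.62 - 1.0718
= 0.5482

0.5482


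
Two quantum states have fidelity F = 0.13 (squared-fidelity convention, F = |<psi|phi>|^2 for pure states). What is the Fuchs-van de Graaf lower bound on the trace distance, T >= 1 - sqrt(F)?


Fuchs-van de Graaf (squared-fidelity convention): 1 - sqrt(F) <= T <= sqrt(1 - F).
Lower bound: T >= 1 - sqrt(F)
sqrt(F) = sqrt(0.13) = 0.3606
T >= 1 - 0.3606
T >= 0.6394

0.6394
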